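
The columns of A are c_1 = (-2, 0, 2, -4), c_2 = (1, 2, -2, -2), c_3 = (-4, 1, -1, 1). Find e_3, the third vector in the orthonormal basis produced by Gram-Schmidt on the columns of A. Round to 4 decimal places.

e_3 = (-0.8462, 0.3113, -0.3566, 0.2448)

c_1 = (-2, 0, 2, -4); ‖c_1‖ = 4.8990, so e_1 = (-0.4082, 0.0000, 0.4082, -0.8165).
e_1·c_2 = (-0.4082)·1 + 0.0000·2 + 0.4082·(-2) + (-0.8165)·(-2) = 0.4082.
u_2 = c_2 − 0.4082·e_1 = (1.1667, 2.0000, -2.1667, -1.6667).
‖u_2‖ = 3.5824, so e_2 = (0.3257, 0.5583, -0.6048, -0.4652).
e_1·c_3 = (-0.4082)·(-4) + 0.0000·1 + 0.4082·(-1) + (-0.8165)·1 = 0.4082; e_2·c_3 = 0.3257·(-4) + 0.5583·1 + (-0.6048)·(-1) + (-0.4652)·1 = -0.6048.
u_3 = c_3 − 0.4082·e_1 + 0.6048·e_2 = (-3.6364, 1.3377, -1.5325, 1.0519).
‖u_3‖ = 4.2974, so e_3 = (-0.8462, 0.3113, -0.3566, 0.2448).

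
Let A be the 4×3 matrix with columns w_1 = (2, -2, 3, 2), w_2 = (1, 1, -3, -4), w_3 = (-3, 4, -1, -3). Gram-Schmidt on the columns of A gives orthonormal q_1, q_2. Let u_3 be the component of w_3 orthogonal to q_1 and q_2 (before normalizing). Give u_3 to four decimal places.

w_1 = (2, -2, 3, 2); ‖w_1‖ = 4.5826, so q_1 = (0.4364, -0.4364, 0.6547, 0.4364).
q_1·w_2 = 0.4364·1 + (-0.4364)·1 + 0.6547·(-3) + 0.4364·(-4) = -3.7097.
u_2 = w_2 + 3.7097·q_1 = (2.6190, -0.6190, -0.5714, -2.3810).
‖u_2‖ = 3.6384, so q_2 = (0.7198, -0.1701, -0.1571, -0.6544).
q_1·w_3 = 0.4364·(-3) + (-0.4364)·4 + 0.6547·(-1) + 0.4364·(-3) = -5.0190; q_2·w_3 = 0.7198·(-3) + (-0.1701)·4 + (-0.1571)·(-1) + (-0.6544)·(-3) = -0.7198.
u_3 = w_3 + 5.0190·q_1 + 0.7198·q_2 = (-0.2914, 1.6871, 2.1727, -1.2806).

u_3 = (-0.2914, 1.6871, 2.1727, -1.2806)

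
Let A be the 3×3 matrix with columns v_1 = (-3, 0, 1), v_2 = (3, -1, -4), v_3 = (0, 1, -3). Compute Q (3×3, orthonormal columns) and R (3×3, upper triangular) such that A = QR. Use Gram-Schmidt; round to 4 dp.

Q = [[-0.9487, -0.2983, -0.1048], [0.0000, -0.3315, 0.9435], [0.3162, -0.8950, -0.3145]], R = [[3.1623, -4.1110, -0.9487], [0.0000, 3.0166, 2.3536], [0.0000, 0.0000, 1.8869]]

e_1 = v_1/‖v_1‖ = (-3, 0, 1)/3.1623 = (-0.9487, 0.0000, 0.3162).
r_{12} = e_1·v_2 = -4.1110.
u_2 = v_2 + 4.1110·e_1 = (-0.9000, -1.0000, -2.7000).
‖u_2‖ = 3.0166, so e_2 = (-0.2983, -0.3315, -0.8950).
r_{13} = e_1·v_3 = -0.9487; r_{23} = e_2·v_3 = 2.3536.
u_3 = v_3 + 0.9487·e_1 − 2.3536·e_2 = (-0.1978, 1.7802, -0.5934).
‖u_3‖ = 1.8869, so e_3 = (-0.1048, 0.9435, -0.3145).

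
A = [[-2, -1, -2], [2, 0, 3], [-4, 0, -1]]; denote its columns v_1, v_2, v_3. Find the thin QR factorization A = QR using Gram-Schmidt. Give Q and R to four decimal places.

v_1 = (-2, 2, -4); ‖v_1‖ = 4.8990, so e_1 = (-0.4082, 0.4082, -0.8165).
e_1·v_2 = (-0.4082)·(-1) + 0.4082·0 + (-0.8165)·0 = 0.4082.
u_2 = v_2 − 0.4082·e_1 = (-0.8333, -0.1667, 0.3333).
‖u_2‖ = 0.9129, so e_2 = (-0.9129, -0.1826, 0.3651).
e_1·v_3 = (-0.4082)·(-2) + 0.4082·3 + (-0.8165)·(-1) = 2.8577; e_2·v_3 = (-0.9129)·(-2) + (-0.1826)·3 + 0.3651·(-1) = 0.9129.
u_3 = v_3 − 2.8577·e_1 − 0.9129·e_2 = (0.0000, 2.0000, 1.0000).
‖u_3‖ = 2.2361, so e_3 = (0.0000, 0.8944, 0.4472).

Q = [[-0.4082, -0.9129, 0.0000], [0.4082, -0.1826, 0.8944], [-0.8165, 0.3651, 0.4472]], R = [[4.8990, 0.4082, 2.8577], [0.0000, 0.9129, 0.9129], [0.0000, 0.0000, 2.2361]]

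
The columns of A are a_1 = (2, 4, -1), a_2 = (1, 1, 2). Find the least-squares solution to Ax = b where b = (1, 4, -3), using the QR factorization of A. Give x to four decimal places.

x = (1.1818, -0.9545)

a_1 = (2, 4, -1); ‖a_1‖ = 4.5826, so q_1 = (0.4364, 0.8729, -0.2182).
q_1·a_2 = 0.4364·1 + 0.8729·1 + (-0.2182)·2 = 0.8729.
u_2 = a_2 − 0.8729·q_1 = (0.6190, 0.2381, 2.1905).
‖u_2‖ = 2.2887, so q_2 = (0.2705, 0.1040, 0.9571).
Qᵀb = (4.5826, -2.1847).
Back-substitute: x_2 = -2.1847/2.2887 = -0.9545.
x_1 = (4.5826 − 0.8729·(-0.9545))/4.5826 = 1.1818.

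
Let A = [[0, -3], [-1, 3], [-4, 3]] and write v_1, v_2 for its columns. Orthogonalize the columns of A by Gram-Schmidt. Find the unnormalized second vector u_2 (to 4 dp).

u_2 = (-3.0000, 2.1176, -0.5294)

v_1 = (0, -1, -4); ‖v_1‖ = 4.1231, so q_1 = (0.0000, -0.2425, -0.9701).
q_1·v_2 = 0.0000·(-3) + (-0.2425)·3 + (-0.9701)·3 = -3.6380.
u_2 = v_2 + 3.6380·q_1 = (-3.0000, 2.1176, -0.5294).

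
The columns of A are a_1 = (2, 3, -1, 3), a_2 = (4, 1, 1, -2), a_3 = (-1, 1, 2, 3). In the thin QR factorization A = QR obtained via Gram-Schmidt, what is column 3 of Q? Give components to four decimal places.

e_1 = a_1/‖a_1‖ = (2, 3, -1, 3)/4.7958 = (0.4170, 0.6255, -0.2085, 0.6255).
r_{12} = e_1·a_2 = 0.8341.
u_2 = a_2 − 0.8341·e_1 = (3.6522, 0.4783, 1.1739, -2.5217).
‖u_2‖ = 4.6157, so e_2 = (0.7913, 0.1036, 0.2543, -0.5463).
r_{13} = e_1·a_3 = 1.6681; r_{23} = e_2·a_3 = -1.8180.
u_3 = a_3 − 1.6681·e_1 + 1.8180·e_2 = (-0.2571, 0.1449, 2.8102, 0.9633).
‖u_3‖ = 2.9853, so e_3 = (-0.0861, 0.0485, 0.9413, 0.3227).

e_3 = (-0.0861, 0.0485, 0.9413, 0.3227)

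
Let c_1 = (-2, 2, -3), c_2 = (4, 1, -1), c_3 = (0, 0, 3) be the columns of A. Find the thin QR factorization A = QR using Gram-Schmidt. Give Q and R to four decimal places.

c_1 = (-2, 2, -3); ‖c_1‖ = 4.1231, so q_1 = (-0.4851, 0.4851, -0.7276).
q_1·c_2 = (-0.4851)·4 + 0.4851·1 + (-0.7276)·(-1) = -0.7276.
u_2 = c_2 + 0.7276·q_1 = (3.6471, 1.3529, -1.5294).
‖u_2‖ = 4.1798, so q_2 = (0.8725, 0.3237, -0.3659).
q_1·c_3 = (-0.4851)·0 + 0.4851·0 + (-0.7276)·3 = -2.1828; q_2·c_3 = 0.8725·0 + 0.3237·0 + (-0.3659)·3 = -1.0977.
u_3 = c_3 + 2.1828·q_1 + 1.0977·q_2 = (-0.1010, 1.4141, 1.0101).
‖u_3‖ = 1.7408, so q_3 = (-0.0580, 0.8124, 0.5803).

Q = [[-0.4851, 0.8725, -0.0580], [0.4851, 0.3237, 0.8124], [-0.7276, -0.3659, 0.5803]], R = [[4.1231, -0.7276, -2.1828], [0.0000, 4.1798, -1.0977], [0.0000, 0.0000, 1.7408]]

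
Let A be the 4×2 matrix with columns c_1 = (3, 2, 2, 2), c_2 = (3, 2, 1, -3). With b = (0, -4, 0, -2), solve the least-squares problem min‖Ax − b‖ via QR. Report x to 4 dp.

c_1 = (3, 2, 2, 2); ‖c_1‖ = 4.5826, so q_1 = (0.6547, 0.4364, 0.4364, 0.4364).
q_1·c_2 = 0.6547·3 + 0.4364·2 + 0.4364·1 + 0.4364·(-3) = 1.9640.
u_2 = c_2 − 1.9640·q_1 = (1.7143, 1.1429, 0.1429, -3.8571).
‖u_2‖ = 4.3753, so q_2 = (0.3918, 0.2612, 0.0327, -0.8816).
Qᵀb = (-2.6186, 0.7183).
Back-substitute: x_2 = 0.7183/4.3753 = 0.1642.
x_1 = (-2.6186 − 1.9640·0.1642)/4.5826 = -0.6418.

x = (-0.6418, 0.1642)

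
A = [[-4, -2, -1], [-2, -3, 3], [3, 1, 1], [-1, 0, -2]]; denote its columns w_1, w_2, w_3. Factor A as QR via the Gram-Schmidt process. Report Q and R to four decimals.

q_1 = w_1/‖w_1‖ = (-4, -2, 3, -1)/5.4772 = (-0.7303, -0.3651, 0.5477, -0.1826).
r_{12} = q_1·w_2 = 3.1038.
u_2 = w_2 − 3.1038·q_1 = (0.2667, -1.8667, -0.7000, 0.5667).
‖u_2‖ = 2.0897, so q_2 = (0.1276, -0.8933, -0.3350, 0.2712).
r_{13} = q_1·w_3 = 0.5477; r_{23} = q_2·w_3 = -3.6848.
u_3 = w_3 − 0.5477·q_1 + 3.6848·q_2 = (-0.1298, -0.0916, -0.5344, -0.9008).
‖u_3‖ = 1.0593, so q_3 = (-0.1225, -0.0865, -0.5044, -0.8503).

Q = [[-0.7303, 0.1276, -0.1225], [-0.3651, -0.8933, -0.0865], [0.5477, -0.3350, -0.5044], [-0.1826, 0.2712, -0.8503]], R = [[5.4772, 3.1038, 0.5477], [0.0000, 2.0897, -3.6848], [0.0000, 0.0000, 1.0593]]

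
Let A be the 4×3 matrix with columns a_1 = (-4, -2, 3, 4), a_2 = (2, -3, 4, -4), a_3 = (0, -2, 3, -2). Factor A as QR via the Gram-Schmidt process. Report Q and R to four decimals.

a_1 = (-4, -2, 3, 4); ‖a_1‖ = 6.7082, so e_1 = (-0.5963, -0.2981, 0.4472, 0.5963).
e_1·a_2 = (-0.5963)·2 + (-0.2981)·(-3) + 0.4472·4 + 0.5963·(-4) = -0.8944.
u_2 = a_2 + 0.8944·e_1 = (1.4667, -3.2667, 4.4000, -3.4667).
‖u_2‖ = 6.6483, so e_2 = (0.2206, -0.4914, 0.6618, -0.5214).
e_1·a_3 = (-0.5963)·0 + (-0.2981)·(-2) + 0.4472·3 + 0.5963·(-2) = 0.7454; e_2·a_3 = 0.2206·0 + (-0.4914)·(-2) + 0.6618·3 + (-0.5214)·(-2) = 4.0110.
u_3 = a_3 − 0.7454·e_1 − 4.0110·e_2 = (-0.4404, 0.1931, 0.0121, -0.3529).
‖u_3‖ = 0.5966, so e_3 = (-0.7382, 0.3236, 0.0202, -0.5916).

Q = [[-0.5963, 0.2206, -0.7382], [-0.2981, -0.4914, 0.3236], [0.4472, 0.6618, 0.0202], [0.5963, -0.5214, -0.5916]], R = [[6.7082, -0.8944, 0.7454], [0.0000, 6.6483, 4.0110], [0.0000, 0.0000, 0.5966]]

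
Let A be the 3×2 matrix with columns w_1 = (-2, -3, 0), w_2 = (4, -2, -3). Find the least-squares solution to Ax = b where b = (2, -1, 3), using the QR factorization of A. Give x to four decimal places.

q_1 = w_1/‖w_1‖ = (-2, -3, 0)/3.6056 = (-0.5547, -0.8321, 0.0000).
r_{12} = q_1·w_2 = -0.5547.
u_2 = w_2 + 0.5547·q_1 = (3.6923, -2.4615, -3.0000).
‖u_2‖ = 5.3565, so q_2 = (0.6893, -0.4595, -0.5601).
Qᵀb = (-0.2774, 0.1580).
Back-substitute: x_2 = 0.1580/5.3565 = 0.0295.
x_1 = (-0.2774 + 0.5547·0.0295)/3.6056 = -0.0724.

x = (-0.0724, 0.0295)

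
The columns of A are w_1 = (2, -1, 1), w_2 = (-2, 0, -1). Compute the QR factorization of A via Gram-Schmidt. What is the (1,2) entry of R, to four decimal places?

r_{12} = -2.0412

q_1 = w_1/‖w_1‖ = (2, -1, 1)/2.4495 = (0.8165, -0.4082, 0.4082).
r_{12} = q_1·w_2 = -2.0412.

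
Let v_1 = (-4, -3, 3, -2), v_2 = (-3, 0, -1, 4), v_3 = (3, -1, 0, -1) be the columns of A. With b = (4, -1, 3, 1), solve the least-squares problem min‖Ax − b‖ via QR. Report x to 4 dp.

x = (0.1334, 0.3904, 1.6372)

v_1 = (-4, -3, 3, -2); ‖v_1‖ = 6.1644, so e_1 = (-0.6489, -0.4867, 0.4867, -0.3244).
e_1·v_2 = (-0.6489)·(-3) + (-0.4867)·0 + 0.4867·(-1) + (-0.3244)·4 = 0.1622.
u_2 = v_2 − 0.1622·e_1 = (-2.8947, 0.0789, -1.0789, 4.0526).
‖u_2‖ = 5.0964, so e_2 = (-0.5680, 0.0155, -0.2117, 0.7952).
e_1·v_3 = (-0.6489)·3 + (-0.4867)·(-1) + 0.4867·0 + (-0.3244)·(-1) = -1.1355; e_2·v_3 = (-0.5680)·3 + 0.0155·(-1) + (-0.2117)·0 + 0.7952·(-1) = -2.5147.
u_3 = v_3 + 1.1355·e_1 + 2.5147·e_2 = (0.8349, -1.5137, 0.0203, 0.6312).
‖u_3‖ = 1.8404, so e_3 = (0.4536, -0.8225, 0.0110, 0.3430).
Qᵀb = (-0.9733, -2.1274, 3.0130).
Back-substitute: x_3 = 3.0130/1.8404 = 1.6372.
x_2 = (-2.1274 + 2.5147·1.6372)/5.0964 = 0.3904.
x_1 = (-0.9733 − 0.1622·0.3904 + 1.1355·1.6372)/6.1644 = 0.1334.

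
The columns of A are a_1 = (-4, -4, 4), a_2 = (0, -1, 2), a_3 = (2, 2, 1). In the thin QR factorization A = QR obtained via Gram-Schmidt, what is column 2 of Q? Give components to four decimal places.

q_2 = (0.7071, 0.0000, 0.7071)

a_1 = (-4, -4, 4); ‖a_1‖ = 6.9282, so q_1 = (-0.5774, -0.5774, 0.5774).
q_1·a_2 = (-0.5774)·0 + (-0.5774)·(-1) + 0.5774·2 = 1.7321.
u_2 = a_2 − 1.7321·q_1 = (1.0000, 0.0000, 1.0000).
‖u_2‖ = 1.4142, so q_2 = (0.7071, 0.0000, 0.7071).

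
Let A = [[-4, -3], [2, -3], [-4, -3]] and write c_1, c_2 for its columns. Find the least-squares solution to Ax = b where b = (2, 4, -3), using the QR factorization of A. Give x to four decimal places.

c_1 = (-4, 2, -4); ‖c_1‖ = 6.0000, so e_1 = (-0.6667, 0.3333, -0.6667).
e_1·c_2 = (-0.6667)·(-3) + 0.3333·(-3) + (-0.6667)·(-3) = 3.0000.
u_2 = c_2 − 3.0000·e_1 = (-1.0000, -4.0000, -1.0000).
‖u_2‖ = 4.2426, so e_2 = (-0.2357, -0.9428, -0.2357).
Qᵀb = (2.0000, -3.5355).
Back-substitute: x_2 = -3.5355/4.2426 = -0.8333.
x_1 = (2.0000 − 3.0000·(-0.8333))/6.0000 = 0.7500.

x = (0.7500, -0.8333)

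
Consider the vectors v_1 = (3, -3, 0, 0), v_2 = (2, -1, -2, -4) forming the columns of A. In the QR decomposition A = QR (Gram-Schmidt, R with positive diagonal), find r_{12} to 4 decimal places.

r_{12} = 2.1213

v_1 = (3, -3, 0, 0); ‖v_1‖ = 4.2426, so e_1 = (0.7071, -0.7071, 0.0000, 0.0000).
r_{12} = e_1·v_2 = 2.1213.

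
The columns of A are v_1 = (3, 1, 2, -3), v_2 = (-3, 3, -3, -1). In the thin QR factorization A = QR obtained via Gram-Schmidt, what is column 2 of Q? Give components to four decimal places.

e_1 = v_1/‖v_1‖ = (3, 1, 2, -3)/4.7958 = (0.6255, 0.2085, 0.4170, -0.6255).
r_{12} = e_1·v_2 = -1.8766.
u_2 = v_2 + 1.8766·e_1 = (-1.8261, 3.3913, -2.2174, -2.1739).
‖u_2‖ = 4.9476, so e_2 = (-0.3691, 0.6855, -0.4482, -0.4394).

e_2 = (-0.3691, 0.6855, -0.4482, -0.4394)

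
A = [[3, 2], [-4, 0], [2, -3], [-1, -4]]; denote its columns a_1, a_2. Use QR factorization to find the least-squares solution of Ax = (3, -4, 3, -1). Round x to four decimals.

a_1 = (3, -4, 2, -1); ‖a_1‖ = 5.4772, so q_1 = (0.5477, -0.7303, 0.3651, -0.1826).
q_1·a_2 = 0.5477·2 + (-0.7303)·0 + 0.3651·(-3) + (-0.1826)·(-4) = 0.7303.
u_2 = a_2 − 0.7303·q_1 = (1.6000, 0.5333, -3.2667, -3.8667).
‖u_2‖ = 5.3354, so q_2 = (0.2999, 0.1000, -0.6123, -0.7247).
Qᵀb = (5.8424, -0.6123).
Back-substitute: x_2 = -0.6123/5.3354 = -0.1148.
x_1 = (5.8424 − 0.7303·(-0.1148))/5.4772 = 1.0820.

x = (1.0820, -0.1148)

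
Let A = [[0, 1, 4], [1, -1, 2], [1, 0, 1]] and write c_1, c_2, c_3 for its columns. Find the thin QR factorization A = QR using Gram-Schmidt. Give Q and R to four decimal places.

c_1 = (0, 1, 1); ‖c_1‖ = 1.4142, so q_1 = (0.0000, 0.7071, 0.7071).
q_1·c_2 = 0.0000·1 + 0.7071·(-1) + 0.7071·0 = -0.7071.
u_2 = c_2 + 0.7071·q_1 = (1.0000, -0.5000, 0.5000).
‖u_2‖ = 1.2247, so q_2 = (0.8165, -0.4082, 0.4082).
q_1·c_3 = 0.0000·4 + 0.7071·2 + 0.7071·1 = 2.1213; q_2·c_3 = 0.8165·4 + (-0.4082)·2 + 0.4082·1 = 2.8577.
u_3 = c_3 − 2.1213·q_1 − 2.8577·q_2 = (1.6667, 1.6667, -1.6667).
‖u_3‖ = 2.8868, so q_3 = (0.5774, 0.5774, -0.5774).

Q = [[0.0000, 0.8165, 0.5774], [0.7071, -0.4082, 0.5774], [0.7071, 0.4082, -0.5774]], R = [[1.4142, -0.7071, 2.1213], [0.0000, 1.2247, 2.8577], [0.0000, 0.0000, 2.8868]]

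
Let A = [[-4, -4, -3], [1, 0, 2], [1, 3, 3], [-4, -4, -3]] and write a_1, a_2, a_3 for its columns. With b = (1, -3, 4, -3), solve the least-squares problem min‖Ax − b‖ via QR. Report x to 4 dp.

a_1 = (-4, 1, 1, -4); ‖a_1‖ = 5.8310, so e_1 = (-0.6860, 0.1715, 0.1715, -0.6860).
e_1·a_2 = (-0.6860)·(-4) + 0.1715·0 + 0.1715·3 + (-0.6860)·(-4) = 6.0025.
u_2 = a_2 − 6.0025·e_1 = (0.1176, -1.0294, 1.9706, 0.1176).
‖u_2‖ = 2.2295, so e_2 = (0.0528, -0.4617, 0.8839, 0.0528).
e_1·a_3 = (-0.6860)·(-3) + 0.1715·2 + 0.1715·3 + (-0.6860)·(-3) = 4.9735; e_2·a_3 = 0.0528·(-3) + (-0.4617)·2 + 0.8839·3 + 0.0528·(-3) = 1.4116.
u_3 = a_3 − 4.9735·e_1 − 1.4116·e_2 = (0.3373, 1.7988, 0.8994, 0.3373).
‖u_3‖ = 2.0669, so e_3 = (0.1632, 0.8703, 0.4351, 0.1632).
Qᵀb = (1.5435, 4.8152, -1.1966).
Back-substitute: x_3 = -1.1966/2.0669 = -0.5789.
x_2 = (4.8152 − 1.4116·(-0.5789))/2.2295 = 2.5263.
x_1 = (1.5435 − 6.0025·2.5263 − 4.9735·(-0.5789))/5.8310 = -1.8421.

x = (-1.8421, 2.5263, -0.5789)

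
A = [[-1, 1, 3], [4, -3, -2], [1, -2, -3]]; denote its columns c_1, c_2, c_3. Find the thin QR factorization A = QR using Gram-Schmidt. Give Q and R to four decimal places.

c_1 = (-1, 4, 1); ‖c_1‖ = 4.2426, so e_1 = (-0.2357, 0.9428, 0.2357).
e_1·c_2 = (-0.2357)·1 + 0.9428·(-3) + 0.2357·(-2) = -3.5355.
u_2 = c_2 + 3.5355·e_1 = (0.1667, 0.3333, -1.1667).
‖u_2‖ = 1.2247, so e_2 = (0.1361, 0.2722, -0.9526).
e_1·c_3 = (-0.2357)·3 + 0.9428·(-2) + 0.2357·(-3) = -3.2998; e_2·c_3 = 0.1361·3 + 0.2722·(-2) + (-0.9526)·(-3) = 2.7217.
u_3 = c_3 + 3.2998·e_1 − 2.7217·e_2 = (1.8519, 0.3704, 0.3704).
‖u_3‖ = 1.9245, so e_3 = (0.9623, 0.1925, 0.1925).

Q = [[-0.2357, 0.1361, 0.9623], [0.9428, 0.2722, 0.1925], [0.2357, -0.9526, 0.1925]], R = [[4.2426, -3.5355, -3.2998], [0.0000, 1.2247, 2.7217], [0.0000, 0.0000, 1.9245]]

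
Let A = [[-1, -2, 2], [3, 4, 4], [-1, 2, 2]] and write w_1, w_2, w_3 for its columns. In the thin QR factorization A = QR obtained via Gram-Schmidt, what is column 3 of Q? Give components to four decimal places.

e_1 = w_1/‖w_1‖ = (-1, 3, -1)/3.3166 = (-0.3015, 0.9045, -0.3015).
r_{12} = e_1·w_2 = 3.6181.
u_2 = w_2 − 3.6181·e_1 = (-0.9091, 0.7273, 3.0909).
‖u_2‖ = 3.3029, so e_2 = (-0.2752, 0.2202, 0.9358).
r_{13} = e_1·w_3 = 2.4121; r_{23} = e_2·w_3 = 2.2019.
u_3 = w_3 − 2.4121·e_1 − 2.2019·e_2 = (3.3333, 1.3333, 0.6667).
‖u_3‖ = 3.6515, so e_3 = (0.9129, 0.3651, 0.1826).

e_3 = (0.9129, 0.3651, 0.1826)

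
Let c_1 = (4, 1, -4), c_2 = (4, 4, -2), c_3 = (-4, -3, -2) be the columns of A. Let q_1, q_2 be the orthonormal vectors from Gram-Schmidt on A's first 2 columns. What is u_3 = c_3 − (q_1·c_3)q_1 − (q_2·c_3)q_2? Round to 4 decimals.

u_3 = (-1.9406, 1.1089, -1.6634)

c_1 = (4, 1, -4); ‖c_1‖ = 5.7446, so q_1 = (0.6963, 0.1741, -0.6963).
q_1·c_2 = 0.6963·4 + 0.1741·4 + (-0.6963)·(-2) = 4.8742.
u_2 = c_2 − 4.8742·q_1 = (0.6061, 3.1515, 1.3939).
‖u_2‖ = 3.4989, so q_2 = (0.1732, 0.9007, 0.3984).
q_1·c_3 = 0.6963·(-4) + 0.1741·(-3) + (-0.6963)·(-2) = -1.9149; q_2·c_3 = 0.1732·(-4) + 0.9007·(-3) + 0.3984·(-2) = -4.1918.
u_3 = c_3 + 1.9149·q_1 + 4.1918·q_2 = (-1.9406, 1.1089, -1.6634).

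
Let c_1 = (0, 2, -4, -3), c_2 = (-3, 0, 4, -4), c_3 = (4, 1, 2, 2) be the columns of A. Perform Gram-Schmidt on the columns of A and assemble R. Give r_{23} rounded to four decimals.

q_1 = c_1/‖c_1‖ = (0, 2, -4, -3)/5.3852 = (0.0000, 0.3714, -0.7428, -0.5571).
r_{12} = q_1·c_2 = -0.7428.
u_2 = c_2 + 0.7428·q_1 = (-3.0000, 0.2759, 3.4483, -4.4138).
‖u_2‖ = 6.3599, so q_2 = (-0.4717, 0.0434, 0.5422, -0.6940).
r_{23} = q_2·c_3 = -2.1471.

r_{23} = -2.1471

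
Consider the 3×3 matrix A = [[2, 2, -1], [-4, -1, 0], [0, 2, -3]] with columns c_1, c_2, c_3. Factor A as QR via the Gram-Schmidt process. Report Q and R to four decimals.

c_1 = (2, -4, 0); ‖c_1‖ = 4.4721, so q_1 = (0.4472, -0.8944, 0.0000).
q_1·c_2 = 0.4472·2 + (-0.8944)·(-1) + 0.0000·2 = 1.7889.
u_2 = c_2 − 1.7889·q_1 = (1.2000, 0.6000, 2.0000).
‖u_2‖ = 2.4083, so q_2 = (0.4983, 0.2491, 0.8305).
q_1·c_3 = 0.4472·(-1) + (-0.8944)·0 + 0.0000·(-3) = -0.4472; q_2·c_3 = 0.4983·(-1) + 0.2491·0 + 0.8305·(-3) = -2.9896.
u_3 = c_3 + 0.4472·q_1 + 2.9896·q_2 = (0.6897, 0.3448, -0.5172).
‖u_3‖ = 0.9285, so q_3 = (0.7428, 0.3714, -0.5571).

Q = [[0.4472, 0.4983, 0.7428], [-0.8944, 0.2491, 0.3714], [0.0000, 0.8305, -0.5571]], R = [[4.4721, 1.7889, -0.4472], [0.0000, 2.4083, -2.9896], [0.0000, 0.0000, 0.9285]]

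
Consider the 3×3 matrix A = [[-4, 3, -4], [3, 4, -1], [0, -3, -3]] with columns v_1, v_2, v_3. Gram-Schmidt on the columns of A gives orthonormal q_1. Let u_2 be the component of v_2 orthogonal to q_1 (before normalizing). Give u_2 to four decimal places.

u_2 = (3.0000, 4.0000, -3.0000)

v_1 = (-4, 3, 0); ‖v_1‖ = 5.0000, so q_1 = (-0.8000, 0.6000, 0.0000).
q_1·v_2 = (-0.8000)·3 + 0.6000·4 + 0.0000·(-3) = 0.0000.
u_2 = v_2 + 0.0000·q_1 = (3.0000, 4.0000, -3.0000).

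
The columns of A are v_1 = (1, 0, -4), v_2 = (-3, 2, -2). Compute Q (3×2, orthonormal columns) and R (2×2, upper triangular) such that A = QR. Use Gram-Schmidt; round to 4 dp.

v_1 = (1, 0, -4); ‖v_1‖ = 4.1231, so e_1 = (0.2425, 0.0000, -0.9701).
e_1·v_2 = 0.2425·(-3) + 0.0000·2 + (-0.9701)·(-2) = 1.2127.
u_2 = v_2 − 1.2127·e_1 = (-3.2941, 2.0000, -0.8235).
‖u_2‖ = 3.9407, so e_2 = (-0.8359, 0.5075, -0.2090).

Q = [[0.2425, -0.8359], [0.0000, 0.5075], [-0.9701, -0.2090]], R = [[4.1231, 1.2127], [0.0000, 3.9407]]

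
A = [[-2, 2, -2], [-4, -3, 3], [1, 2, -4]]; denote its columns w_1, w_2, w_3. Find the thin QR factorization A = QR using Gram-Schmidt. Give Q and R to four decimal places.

Q = [[-0.4364, 0.8439, 0.3119], [-0.8729, -0.3131, -0.3743], [0.2182, 0.4356, -0.8733]], R = [[4.5826, 2.1822, -2.6186], [0.0000, 3.4983, -4.3695], [0.0000, 0.0000, 1.7466]]

q_1 = w_1/‖w_1‖ = (-2, -4, 1)/4.5826 = (-0.4364, -0.8729, 0.2182).
r_{12} = q_1·w_2 = 2.1822.
u_2 = w_2 − 2.1822·q_1 = (2.9524, -1.0952, 1.5238).
‖u_2‖ = 3.4983, so q_2 = (0.8439, -0.3131, 0.4356).
r_{13} = q_1·w_3 = -2.6186; r_{23} = q_2·w_3 = -4.3695.
u_3 = w_3 + 2.6186·q_1 + 4.3695·q_2 = (0.5447, -0.6537, -1.5253).
‖u_3‖ = 1.7466, so q_3 = (0.3119, -0.3743, -0.8733).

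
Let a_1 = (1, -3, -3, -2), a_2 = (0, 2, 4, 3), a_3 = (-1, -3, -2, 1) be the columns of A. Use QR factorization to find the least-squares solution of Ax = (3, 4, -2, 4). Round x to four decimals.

a_1 = (1, -3, -3, -2); ‖a_1‖ = 4.7958, so e_1 = (0.2085, -0.6255, -0.6255, -0.4170).
e_1·a_2 = 0.2085·0 + (-0.6255)·2 + (-0.6255)·4 + (-0.4170)·3 = -5.0043.
u_2 = a_2 + 5.0043·e_1 = (1.0435, -1.1304, 0.8696, 0.9130).
‖u_2‖ = 1.9891, so e_2 = (0.5246, -0.5683, 0.4372, 0.4590).
e_1·a_3 = 0.2085·(-1) + (-0.6255)·(-3) + (-0.6255)·(-2) + (-0.4170)·1 = 2.5022; e_2·a_3 = 0.5246·(-1) + (-0.5683)·(-3) + 0.4372·(-2) + 0.4590·1 = 0.7650.
u_3 = a_3 − 2.5022·e_1 − 0.7650·e_2 = (-1.9231, -1.0000, -0.7692, 1.6923).
‖u_3‖ = 2.8555, so e_3 = (-0.6735, -0.3502, -0.2694, 0.5926).
Qᵀb = (-2.2937, 0.2623, -0.5118).
Back-substitute: x_3 = -0.5118/2.8555 = -0.1792.
x_2 = (0.2623 − 0.7650·(-0.1792))/1.9891 = 0.2008.
x_1 = (-2.2937 + 5.0043·0.2008 − 2.5022·(-0.1792))/4.7958 = -0.1752.

x = (-0.1752, 0.2008, -0.1792)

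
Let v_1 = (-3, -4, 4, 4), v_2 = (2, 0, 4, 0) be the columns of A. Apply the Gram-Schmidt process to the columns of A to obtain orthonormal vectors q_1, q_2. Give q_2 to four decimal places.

q_2 = (0.5914, 0.1643, 0.7722, -0.1643)

v_1 = (-3, -4, 4, 4); ‖v_1‖ = 7.5498, so q_1 = (-0.3974, -0.5298, 0.5298, 0.5298).
q_1·v_2 = (-0.3974)·2 + (-0.5298)·0 + 0.5298·4 + 0.5298·0 = 1.3245.
u_2 = v_2 − 1.3245·q_1 = (2.5263, 0.7018, 3.2982, -0.7018).
‖u_2‖ = 4.2715, so q_2 = (0.5914, 0.1643, 0.7722, -0.1643).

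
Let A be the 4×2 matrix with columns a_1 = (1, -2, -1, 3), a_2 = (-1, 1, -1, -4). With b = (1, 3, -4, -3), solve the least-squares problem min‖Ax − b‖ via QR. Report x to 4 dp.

x = (0.6966, 1.4607)

a_1 = (1, -2, -1, 3); ‖a_1‖ = 3.8730, so e_1 = (0.2582, -0.5164, -0.2582, 0.7746).
e_1·a_2 = 0.2582·(-1) + (-0.5164)·1 + (-0.2582)·(-1) + 0.7746·(-4) = -3.6148.
u_2 = a_2 + 3.6148·e_1 = (-0.0667, -0.8667, -1.9333, -1.2000).
‖u_2‖ = 2.4358, so e_2 = (-0.0274, -0.3558, -0.7937, -0.4926).
Qᵀb = (-2.5820, 3.5580).
Back-substitute: x_2 = 3.5580/2.4358 = 1.4607.
x_1 = (-2.5820 + 3.6148·1.4607)/3.8730 = 0.6966.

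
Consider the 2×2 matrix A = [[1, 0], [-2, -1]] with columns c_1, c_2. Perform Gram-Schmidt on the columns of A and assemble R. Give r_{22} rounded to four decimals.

r_{22} = 0.4472

c_1 = (1, -2); ‖c_1‖ = 2.2361, so q_1 = (0.4472, -0.8944).
q_1·c_2 = 0.4472·0 + (-0.8944)·(-1) = 0.8944.
u_2 = c_2 − 0.8944·q_1 = (-0.4000, -0.2000).
r_{22} = ‖u_2‖ = 0.4472.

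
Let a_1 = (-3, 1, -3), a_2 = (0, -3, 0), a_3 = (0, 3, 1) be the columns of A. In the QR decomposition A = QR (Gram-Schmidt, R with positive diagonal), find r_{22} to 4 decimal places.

q_1 = a_1/‖a_1‖ = (-3, 1, -3)/4.3589 = (-0.6882, 0.2294, -0.6882).
r_{12} = q_1·a_2 = -0.6882.
u_2 = a_2 + 0.6882·q_1 = (-0.4737, -2.8421, -0.4737).
r_{22} = ‖u_2‖ = 2.9200.

r_{22} = 2.9200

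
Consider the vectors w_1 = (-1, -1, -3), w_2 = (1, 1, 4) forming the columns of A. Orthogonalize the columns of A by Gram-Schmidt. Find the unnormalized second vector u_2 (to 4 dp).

w_1 = (-1, -1, -3); ‖w_1‖ = 3.3166, so q_1 = (-0.3015, -0.3015, -0.9045).
q_1·w_2 = (-0.3015)·1 + (-0.3015)·1 + (-0.9045)·4 = -4.2212.
u_2 = w_2 + 4.2212·q_1 = (-0.2727, -0.2727, 0.1818).

u_2 = (-0.2727, -0.2727, 0.1818)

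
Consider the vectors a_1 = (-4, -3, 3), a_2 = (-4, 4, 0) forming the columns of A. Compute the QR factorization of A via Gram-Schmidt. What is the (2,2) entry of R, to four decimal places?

e_1 = a_1/‖a_1‖ = (-4, -3, 3)/5.8310 = (-0.6860, -0.5145, 0.5145).
r_{12} = e_1·a_2 = 0.6860.
u_2 = a_2 − 0.6860·e_1 = (-3.5294, 4.3529, -0.3529).
r_{22} = ‖u_2‖ = 5.6151.

r_{22} = 5.6151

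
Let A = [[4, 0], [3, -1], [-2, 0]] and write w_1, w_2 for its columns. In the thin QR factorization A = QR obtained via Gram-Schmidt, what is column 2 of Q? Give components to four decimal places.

q_2 = (0.4983, -0.8305, -0.2491)

w_1 = (4, 3, -2); ‖w_1‖ = 5.3852, so q_1 = (0.7428, 0.5571, -0.3714).
q_1·w_2 = 0.7428·0 + 0.5571·(-1) + (-0.3714)·0 = -0.5571.
u_2 = w_2 + 0.5571·q_1 = (0.4138, -0.6897, -0.2069).
‖u_2‖ = 0.8305, so q_2 = (0.4983, -0.8305, -0.2491).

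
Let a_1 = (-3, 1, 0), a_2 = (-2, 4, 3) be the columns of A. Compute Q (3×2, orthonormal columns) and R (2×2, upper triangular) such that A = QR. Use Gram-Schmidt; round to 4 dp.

a_1 = (-3, 1, 0); ‖a_1‖ = 3.1623, so q_1 = (-0.9487, 0.3162, 0.0000).
q_1·a_2 = (-0.9487)·(-2) + 0.3162·4 + 0.0000·3 = 3.1623.
u_2 = a_2 − 3.1623·q_1 = (1.0000, 3.0000, 3.0000).
‖u_2‖ = 4.3589, so q_2 = (0.2294, 0.6882, 0.6882).

Q = [[-0.9487, 0.2294], [0.3162, 0.6882], [0.0000, 0.6882]], R = [[3.1623, 3.1623], [0.0000, 4.3589]]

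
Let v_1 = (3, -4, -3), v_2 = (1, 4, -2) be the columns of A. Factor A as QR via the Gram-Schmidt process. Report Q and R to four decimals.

Q = [[0.5145, 0.3658], [-0.6860, 0.7182], [-0.5145, -0.5919]], R = [[5.8310, -1.2005], [0.0000, 4.4225]]

q_1 = v_1/‖v_1‖ = (3, -4, -3)/5.8310 = (0.5145, -0.6860, -0.5145).
r_{12} = q_1·v_2 = -1.2005.
u_2 = v_2 + 1.2005·q_1 = (1.6176, 3.1765, -2.6176).
‖u_2‖ = 4.4225, so q_2 = (0.3658, 0.7182, -0.5919).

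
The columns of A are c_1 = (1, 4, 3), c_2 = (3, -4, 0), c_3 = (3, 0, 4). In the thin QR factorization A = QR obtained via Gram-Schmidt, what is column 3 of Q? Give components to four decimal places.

c_1 = (1, 4, 3); ‖c_1‖ = 5.0990, so q_1 = (0.1961, 0.7845, 0.5883).
q_1·c_2 = 0.1961·3 + 0.7845·(-4) + 0.5883·0 = -2.5495.
u_2 = c_2 + 2.5495·q_1 = (3.5000, -2.0000, 1.5000).
‖u_2‖ = 4.3012, so q_2 = (0.8137, -0.4650, 0.3487).
q_1·c_3 = 0.1961·3 + 0.7845·0 + 0.5883·4 = 2.9417; q_2·c_3 = 0.8137·3 + (-0.4650)·0 + 0.3487·4 = 3.8362.
u_3 = c_3 − 2.9417·q_1 − 3.8362·q_2 = (-0.6985, -0.5239, 0.9314).
‖u_3‖ = 1.2767, so q_3 = (-0.5472, -0.4104, 0.7295).

q_3 = (-0.5472, -0.4104, 0.7295)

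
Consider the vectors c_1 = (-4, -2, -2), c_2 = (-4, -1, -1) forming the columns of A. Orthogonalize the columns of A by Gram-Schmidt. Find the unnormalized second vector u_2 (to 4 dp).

c_1 = (-4, -2, -2); ‖c_1‖ = 4.8990, so q_1 = (-0.8165, -0.4082, -0.4082).
q_1·c_2 = (-0.8165)·(-4) + (-0.4082)·(-1) + (-0.4082)·(-1) = 4.0825.
u_2 = c_2 − 4.0825·q_1 = (-0.6667, 0.6667, 0.6667).

u_2 = (-0.6667, 0.6667, 0.6667)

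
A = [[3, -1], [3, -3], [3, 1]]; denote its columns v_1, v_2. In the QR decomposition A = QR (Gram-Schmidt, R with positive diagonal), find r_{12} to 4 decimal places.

r_{12} = -1.7321

v_1 = (3, 3, 3); ‖v_1‖ = 5.1962, so q_1 = (0.5774, 0.5774, 0.5774).
r_{12} = q_1·v_2 = -1.7321.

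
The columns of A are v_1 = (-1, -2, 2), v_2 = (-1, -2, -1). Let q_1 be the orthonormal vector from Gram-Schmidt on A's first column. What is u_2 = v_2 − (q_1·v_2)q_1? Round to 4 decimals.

q_1 = v_1/‖v_1‖ = (-1, -2, 2)/3.0000 = (-0.3333, -0.6667, 0.6667).
r_{12} = q_1·v_2 = 1.0000.
u_2 = v_2 − 1.0000·q_1 = (-0.6667, -1.3333, -1.6667).

u_2 = (-0.6667, -1.3333, -1.6667)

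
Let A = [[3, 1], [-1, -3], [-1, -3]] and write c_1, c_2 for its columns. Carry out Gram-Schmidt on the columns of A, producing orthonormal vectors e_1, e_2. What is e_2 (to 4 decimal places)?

e_2 = (-0.4264, -0.6396, -0.6396)

c_1 = (3, -1, -1); ‖c_1‖ = 3.3166, so e_1 = (0.9045, -0.3015, -0.3015).
e_1·c_2 = 0.9045·1 + (-0.3015)·(-3) + (-0.3015)·(-3) = 2.7136.
u_2 = c_2 − 2.7136·e_1 = (-1.4545, -2.1818, -2.1818).
‖u_2‖ = 3.4112, so e_2 = (-0.4264, -0.6396, -0.6396).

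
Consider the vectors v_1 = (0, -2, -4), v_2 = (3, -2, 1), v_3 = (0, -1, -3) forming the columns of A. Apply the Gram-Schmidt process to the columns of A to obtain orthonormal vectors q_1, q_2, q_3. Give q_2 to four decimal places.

q_1 = v_1/‖v_1‖ = (0, -2, -4)/4.4721 = (0.0000, -0.4472, -0.8944).
r_{12} = q_1·v_2 = 0.0000.
u_2 = v_2 + 0.0000·q_1 = (3.0000, -2.0000, 1.0000).
‖u_2‖ = 3.7417, so q_2 = (0.8018, -0.5345, 0.2673).

q_2 = (0.8018, -0.5345, 0.2673)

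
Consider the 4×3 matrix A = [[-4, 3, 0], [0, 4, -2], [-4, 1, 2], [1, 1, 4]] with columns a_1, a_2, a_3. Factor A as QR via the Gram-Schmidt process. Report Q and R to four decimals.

Q = [[-0.6963, 0.2631, -0.0547], [0.0000, 0.8904, -0.2604], [-0.6963, -0.1821, 0.2849], [0.1741, 0.3238, 0.9209]], R = [[5.7446, -2.6112, -0.6963], [0.0000, 4.4924, -0.8499], [0.0000, 0.0000, 4.7742]]

a_1 = (-4, 0, -4, 1); ‖a_1‖ = 5.7446, so q_1 = (-0.6963, 0.0000, -0.6963, 0.1741).
q_1·a_2 = (-0.6963)·3 + 0.0000·4 + (-0.6963)·1 + 0.1741·1 = -2.6112.
u_2 = a_2 + 2.6112·q_1 = (1.1818, 4.0000, -0.8182, 1.4545).
‖u_2‖ = 4.4924, so q_2 = (0.2631, 0.8904, -0.1821, 0.3238).
q_1·a_3 = (-0.6963)·0 + 0.0000·(-2) + (-0.6963)·2 + 0.1741·4 = -0.6963; q_2·a_3 = 0.2631·0 + 0.8904·(-2) + (-0.1821)·2 + 0.3238·4 = -0.8499.
u_3 = a_3 + 0.6963·q_1 + 0.8499·q_2 = (-0.2613, -1.2432, 1.3604, 4.3964).
‖u_3‖ = 4.7742, so q_3 = (-0.0547, -0.2604, 0.2849, 0.9209).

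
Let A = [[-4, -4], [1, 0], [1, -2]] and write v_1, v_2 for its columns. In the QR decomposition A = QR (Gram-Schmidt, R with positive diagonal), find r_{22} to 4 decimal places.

v_1 = (-4, 1, 1); ‖v_1‖ = 4.2426, so q_1 = (-0.9428, 0.2357, 0.2357).
q_1·v_2 = (-0.9428)·(-4) + 0.2357·0 + 0.2357·(-2) = 3.2998.
u_2 = v_2 − 3.2998·q_1 = (-0.8889, -0.7778, -2.7778).
r_{22} = ‖u_2‖ = 3.0185.

r_{22} = 3.0185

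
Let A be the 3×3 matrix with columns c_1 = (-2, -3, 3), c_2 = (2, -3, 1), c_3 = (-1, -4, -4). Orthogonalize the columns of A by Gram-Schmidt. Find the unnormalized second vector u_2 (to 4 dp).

u_2 = (2.7273, -1.9091, -0.0909)

c_1 = (-2, -3, 3); ‖c_1‖ = 4.6904, so e_1 = (-0.4264, -0.6396, 0.6396).
e_1·c_2 = (-0.4264)·2 + (-0.6396)·(-3) + 0.6396·1 = 1.7056.
u_2 = c_2 − 1.7056·e_1 = (2.7273, -1.9091, -0.0909).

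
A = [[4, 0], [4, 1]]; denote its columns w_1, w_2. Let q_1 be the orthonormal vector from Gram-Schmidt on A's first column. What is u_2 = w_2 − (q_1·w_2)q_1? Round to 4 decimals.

u_2 = (-0.5000, 0.5000)

w_1 = (4, 4); ‖w_1‖ = 5.6569, so q_1 = (0.7071, 0.7071).
q_1·w_2 = 0.7071·0 + 0.7071·1 = 0.7071.
u_2 = w_2 − 0.7071·q_1 = (-0.5000, 0.5000).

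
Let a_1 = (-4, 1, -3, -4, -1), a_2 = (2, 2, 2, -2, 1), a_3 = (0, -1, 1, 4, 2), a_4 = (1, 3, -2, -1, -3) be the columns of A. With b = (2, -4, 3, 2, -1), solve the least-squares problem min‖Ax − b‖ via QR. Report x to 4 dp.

e_1 = a_1/‖a_1‖ = (-4, 1, -3, -4, -1)/6.5574 = (-0.6100, 0.1525, -0.4575, -0.6100, -0.1525).
r_{12} = e_1·a_2 = -0.7625.
u_2 = a_2 + 0.7625·e_1 = (1.5349, 2.1163, 1.6512, -2.4651, 0.8837).
‖u_2‖ = 4.0520, so e_2 = (0.3788, 0.5223, 0.4075, -0.6084, 0.2181).
r_{13} = e_1·a_3 = -3.3550; r_{23} = e_2·a_3 = -2.1121.
u_3 = a_3 + 3.3550·e_1 + 2.1121·e_2 = (-1.2465, 0.6147, 0.3258, 0.6686, 1.9490).
‖u_3‖ = 2.5066, so e_3 = (-0.4973, 0.2452, 0.1300, 0.2667, 0.7775).
r_{14} = e_1·a_4 = 1.8300; r_{24} = e_2·a_4 = 1.0847; r_{34} = e_3·a_4 = -2.6208.
u_4 = a_4 − 1.8300·e_1 − 1.0847·e_2 + 2.6208·e_3 = (0.4022, 2.7971, -1.2642, 1.4752, -0.9197).
‖u_4‖ = 3.5505, so e_4 = (0.1133, 0.7878, -0.3561, 0.4155, -0.2590).
Qᵀb = (-4.2700, -1.5439, -1.8297, -2.9029).
Back-substitute: x_4 = -2.9029/3.5505 = -0.8176.
x_3 = (-1.8297 + 2.6208·(-0.8176))/2.5066 = -1.5848.
x_2 = (-1.5439 + 2.1121·(-1.5848) − 1.0847·(-0.8176))/4.0520 = -0.9882.
x_1 = (-4.2700 + 0.7625·(-0.9882) + 3.3550·(-1.5848) − 1.8300·(-0.8176))/6.5574 = -1.3487.

x = (-1.3487, -0.9882, -1.5848, -0.8176)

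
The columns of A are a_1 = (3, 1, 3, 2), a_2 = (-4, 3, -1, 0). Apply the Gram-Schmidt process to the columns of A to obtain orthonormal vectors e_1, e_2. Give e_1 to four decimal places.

a_1 = (3, 1, 3, 2); ‖a_1‖ = 4.7958, so e_1 = (0.6255, 0.2085, 0.6255, 0.4170).

e_1 = (0.6255, 0.2085, 0.6255, 0.4170)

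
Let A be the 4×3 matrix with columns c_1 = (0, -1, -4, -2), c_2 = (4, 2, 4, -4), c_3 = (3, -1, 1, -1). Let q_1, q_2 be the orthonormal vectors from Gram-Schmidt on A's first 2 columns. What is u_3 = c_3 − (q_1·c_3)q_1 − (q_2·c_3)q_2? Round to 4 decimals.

c_1 = (0, -1, -4, -2); ‖c_1‖ = 4.5826, so q_1 = (0.0000, -0.2182, -0.8729, -0.4364).
q_1·c_2 = 0.0000·4 + (-0.2182)·2 + (-0.8729)·4 + (-0.4364)·(-4) = -2.1822.
u_2 = c_2 + 2.1822·q_1 = (4.0000, 1.5238, 2.0952, -4.9524).
‖u_2‖ = 6.8730, so q_2 = (0.5820, 0.2217, 0.3049, -0.7206).
q_1·c_3 = 0.0000·3 + (-0.2182)·(-1) + (-0.8729)·1 + (-0.4364)·(-1) = -0.2182; q_2·c_3 = 0.5820·3 + 0.2217·(-1) + 0.3049·1 + (-0.7206)·(-1) = 2.5497.
u_3 = c_3 + 0.2182·q_1 − 2.5497·q_2 = (1.5161, -1.6129, 0.0323, 0.7419).

u_3 = (1.5161, -1.6129, 0.0323, 0.7419)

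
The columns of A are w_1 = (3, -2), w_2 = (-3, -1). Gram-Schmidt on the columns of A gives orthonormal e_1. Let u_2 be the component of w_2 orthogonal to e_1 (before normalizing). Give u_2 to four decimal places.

e_1 = w_1/‖w_1‖ = (3, -2)/3.6056 = (0.8321, -0.5547).
r_{12} = e_1·w_2 = -1.9415.
u_2 = w_2 + 1.9415·e_1 = (-1.3846, -2.0769).

u_2 = (-1.3846, -2.0769)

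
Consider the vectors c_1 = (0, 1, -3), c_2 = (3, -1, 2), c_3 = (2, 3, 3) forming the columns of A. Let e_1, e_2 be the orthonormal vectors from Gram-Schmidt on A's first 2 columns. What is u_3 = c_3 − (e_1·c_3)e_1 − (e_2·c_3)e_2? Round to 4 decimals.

u_3 = (0.4176, 3.7582, 1.2527)

c_1 = (0, 1, -3); ‖c_1‖ = 3.1623, so e_1 = (0.0000, 0.3162, -0.9487).
e_1·c_2 = 0.0000·3 + 0.3162·(-1) + (-0.9487)·2 = -2.2136.
u_2 = c_2 + 2.2136·e_1 = (3.0000, -0.3000, -0.1000).
‖u_2‖ = 3.0166, so e_2 = (0.9945, -0.0994, -0.0331).
e_1·c_3 = 0.0000·2 + 0.3162·3 + (-0.9487)·3 = -1.8974; e_2·c_3 = 0.9945·2 + (-0.0994)·3 + (-0.0331)·3 = 1.5912.
u_3 = c_3 + 1.8974·e_1 − 1.5912·e_2 = (0.4176, 3.7582, 1.2527).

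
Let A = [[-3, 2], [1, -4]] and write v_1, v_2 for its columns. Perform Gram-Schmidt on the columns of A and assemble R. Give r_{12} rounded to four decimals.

v_1 = (-3, 1); ‖v_1‖ = 3.1623, so q_1 = (-0.9487, 0.3162).
r_{12} = q_1·v_2 = -3.1623.

r_{12} = -3.1623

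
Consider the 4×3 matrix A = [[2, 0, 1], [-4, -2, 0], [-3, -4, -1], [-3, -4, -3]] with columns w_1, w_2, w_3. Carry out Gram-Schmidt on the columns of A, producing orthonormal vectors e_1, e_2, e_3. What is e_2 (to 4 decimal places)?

e_1 = w_1/‖w_1‖ = (2, -4, -3, -3)/6.1644 = (0.3244, -0.6489, -0.4867, -0.4867).
r_{12} = e_1·w_2 = 5.1911.
u_2 = w_2 − 5.1911·e_1 = (-1.6842, 1.3684, -1.4737, -1.4737).
‖u_2‖ = 3.0088, so e_2 = (-0.5598, 0.4548, -0.4898, -0.4898).

e_2 = (-0.5598, 0.4548, -0.4898, -0.4898)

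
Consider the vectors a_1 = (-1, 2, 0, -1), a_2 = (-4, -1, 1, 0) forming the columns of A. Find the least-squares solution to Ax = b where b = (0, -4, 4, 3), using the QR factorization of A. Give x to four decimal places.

e_1 = a_1/‖a_1‖ = (-1, 2, 0, -1)/2.4495 = (-0.4082, 0.8165, 0.0000, -0.4082).
r_{12} = e_1·a_2 = 0.8165.
u_2 = a_2 − 0.8165·e_1 = (-3.6667, -1.6667, 1.0000, 0.3333).
‖u_2‖ = 4.1633, so e_2 = (-0.8807, -0.4003, 0.2402, 0.0801).
Qᵀb = (-4.4907, 2.8022).
Back-substitute: x_2 = 2.8022/4.1633 = 0.6731.
x_1 = (-4.4907 − 0.8165·0.6731)/2.4495 = -2.0577.

x = (-2.0577, 0.6731)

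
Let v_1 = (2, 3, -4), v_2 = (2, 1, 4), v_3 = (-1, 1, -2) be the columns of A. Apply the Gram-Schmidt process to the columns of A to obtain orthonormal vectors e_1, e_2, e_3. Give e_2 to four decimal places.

v_1 = (2, 3, -4); ‖v_1‖ = 5.3852, so e_1 = (0.3714, 0.5571, -0.7428).
e_1·v_2 = 0.3714·2 + 0.5571·1 + (-0.7428)·4 = -1.6713.
u_2 = v_2 + 1.6713·e_1 = (2.6207, 1.9310, 2.7586).
‖u_2‖ = 4.2670, so e_2 = (0.6142, 0.4526, 0.6465).

e_2 = (0.6142, 0.4526, 0.6465)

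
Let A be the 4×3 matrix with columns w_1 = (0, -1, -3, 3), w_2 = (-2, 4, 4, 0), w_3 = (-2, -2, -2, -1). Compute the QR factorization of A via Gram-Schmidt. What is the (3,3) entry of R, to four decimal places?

w_1 = (0, -1, -3, 3); ‖w_1‖ = 4.3589, so e_1 = (0.0000, -0.2294, -0.6882, 0.6882).
e_1·w_2 = 0.0000·(-2) + (-0.2294)·4 + (-0.6882)·4 + 0.6882·0 = -3.6707.
u_2 = w_2 + 3.6707·e_1 = (-2.0000, 3.1579, 1.4737, 2.5263).
‖u_2‖ = 4.7462, so e_2 = (-0.4214, 0.6654, 0.3105, 0.5323).
e_1·w_3 = 0.0000·(-2) + (-0.2294)·(-2) + (-0.6882)·(-2) + 0.6882·(-1) = 1.1471; e_2·w_3 = (-0.4214)·(-2) + 0.6654·(-2) + 0.3105·(-2) + 0.5323·(-1) = -1.6412.
u_3 = w_3 − 1.1471·e_1 + 1.6412·e_2 = (-2.6916, -0.6449, -0.7009, -0.9159).
r_{33} = ‖u_3‖ = 2.9984.

r_{33} = 2.9984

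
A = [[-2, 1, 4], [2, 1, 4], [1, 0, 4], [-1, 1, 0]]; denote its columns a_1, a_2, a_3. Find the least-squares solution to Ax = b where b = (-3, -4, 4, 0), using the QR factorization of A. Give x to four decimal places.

x = (-0.2500, -3.2500, 0.3125)

a_1 = (-2, 2, 1, -1); ‖a_1‖ = 3.1623, so q_1 = (-0.6325, 0.6325, 0.3162, -0.3162).
q_1·a_2 = (-0.6325)·1 + 0.6325·1 + 0.3162·0 + (-0.3162)·1 = -0.3162.
u_2 = a_2 + 0.3162·q_1 = (0.8000, 1.2000, 0.1000, 0.9000).
‖u_2‖ = 1.7029, so q_2 = (0.4698, 0.7047, 0.0587, 0.5285).
q_1·a_3 = (-0.6325)·4 + 0.6325·4 + 0.3162·4 + (-0.3162)·0 = 1.2649; q_2·a_3 = 0.4698·4 + 0.7047·4 + 0.0587·4 + 0.5285·0 = 4.9326.
u_3 = a_3 − 1.2649·q_1 − 4.9326·q_2 = (2.4828, -0.2759, 3.3103, -2.2069).
‖u_3‖ = 4.6978, so q_3 = (0.5285, -0.0587, 0.7047, -0.4698).
Qᵀb = (0.6325, -3.9931, 1.4681).
Back-substitute: x_3 = 1.4681/4.6978 = 0.3125.
x_2 = (-3.9931 − 4.9326·0.3125)/1.7029 = -3.2500.
x_1 = (0.6325 + 0.3162·(-3.2500) − 1.2649·0.3125)/3.1623 = -0.2500.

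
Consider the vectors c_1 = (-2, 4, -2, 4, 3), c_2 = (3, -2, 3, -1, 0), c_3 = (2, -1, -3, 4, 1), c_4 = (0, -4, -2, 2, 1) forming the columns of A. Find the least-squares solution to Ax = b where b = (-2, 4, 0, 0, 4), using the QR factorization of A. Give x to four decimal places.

x = (1.1075, 0.3810, -0.7636, 0.1446)

e_1 = c_1/‖c_1‖ = (-2, 4, -2, 4, 3)/7.0000 = (-0.2857, 0.5714, -0.2857, 0.5714, 0.4286).
r_{12} = e_1·c_2 = -3.4286.
u_2 = c_2 + 3.4286·e_1 = (2.0204, -0.0408, 2.0204, 0.9592, 1.4694).
‖u_2‖ = 3.3533, so e_2 = (0.6025, -0.0122, 0.6025, 0.2860, 0.4382).
r_{13} = e_1·c_3 = 2.4286; r_{23} = e_2·c_3 = 0.9920.
u_3 = c_3 − 2.4286·e_1 − 0.9920·e_2 = (2.0962, -2.3757, -2.9038, 2.3285, -0.4755).
‖u_3‖ = 4.9110, so e_3 = (0.4268, -0.4837, -0.5913, 0.4741, -0.0968).
r_{14} = e_1·c_4 = -0.1429; r_{24} = e_2·c_4 = -0.1461; r_{34} = e_3·c_4 = 3.9690.
u_4 = c_4 + 0.1429·e_1 + 0.1461·e_2 − 3.9690·e_3 = (-1.6469, -2.0002, 0.3940, 0.2416, 1.5095).
‖u_4‖ = 3.0340, so e_4 = (-0.5428, -0.6592, 0.1299, 0.0796, 0.4975).
Qᵀb = (4.5714, 0.4990, -3.1759, 0.4388).
Back-substitute: x_4 = 0.4388/3.0340 = 0.1446.
x_3 = (-3.1759 − 3.9690·0.1446)/4.9110 = -0.7636.
x_2 = (0.4990 − 0.9920·(-0.7636) + 0.1461·0.1446)/3.3533 = 0.3810.
x_1 = (4.5714 + 3.4286·0.3810 − 2.4286·(-0.7636) + 0.1429·0.1446)/7.0000 = 1.1075.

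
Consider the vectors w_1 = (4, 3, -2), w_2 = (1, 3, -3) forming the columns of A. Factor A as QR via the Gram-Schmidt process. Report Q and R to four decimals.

w_1 = (4, 3, -2); ‖w_1‖ = 5.3852, so q_1 = (0.7428, 0.5571, -0.3714).
q_1·w_2 = 0.7428·1 + 0.5571·3 + (-0.3714)·(-3) = 3.5282.
u_2 = w_2 − 3.5282·q_1 = (-1.6207, 1.0345, -1.6897).
‖u_2‖ = 2.5596, so q_2 = (-0.6332, 0.4042, -0.6601).

Q = [[0.7428, -0.6332], [0.5571, 0.4042], [-0.3714, -0.6601]], R = [[5.3852, 3.5282], [0.0000, 2.5596]]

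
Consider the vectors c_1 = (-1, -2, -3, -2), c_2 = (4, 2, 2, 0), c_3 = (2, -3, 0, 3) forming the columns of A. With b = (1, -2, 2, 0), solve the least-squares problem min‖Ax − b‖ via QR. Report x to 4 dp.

x = (-0.0382, 0.1153, 0.3497)

c_1 = (-1, -2, -3, -2); ‖c_1‖ = 4.2426, so e_1 = (-0.2357, -0.4714, -0.7071, -0.4714).
e_1·c_2 = (-0.2357)·4 + (-0.4714)·2 + (-0.7071)·2 + (-0.4714)·0 = -3.2998.
u_2 = c_2 + 3.2998·e_1 = (3.2222, 0.4444, -0.3333, -1.5556).
‖u_2‖ = 3.6209, so e_2 = (0.8899, 0.1227, -0.0921, -0.4296).
e_1·c_3 = (-0.2357)·2 + (-0.4714)·(-3) + (-0.7071)·0 + (-0.4714)·3 = -0.4714; e_2·c_3 = 0.8899·2 + 0.1227·(-3) + (-0.0921)·0 + (-0.4296)·3 = 0.1227.
u_3 = c_3 + 0.4714·e_1 − 0.1227·e_2 = (1.7797, -3.2373, -0.3220, 2.8305).
‖u_3‖ = 4.6651, so e_3 = (0.3815, -0.6939, -0.0690, 0.6067).
Qᵀb = (-0.7071, 0.4603, 1.6313).
Back-substitute: x_3 = 1.6313/4.6651 = 0.3497.
x_2 = (0.4603 − 0.1227·0.3497)/3.6209 = 0.1153.
x_1 = (-0.7071 + 3.2998·0.1153 + 0.4714·0.3497)/4.2426 = -0.0382.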